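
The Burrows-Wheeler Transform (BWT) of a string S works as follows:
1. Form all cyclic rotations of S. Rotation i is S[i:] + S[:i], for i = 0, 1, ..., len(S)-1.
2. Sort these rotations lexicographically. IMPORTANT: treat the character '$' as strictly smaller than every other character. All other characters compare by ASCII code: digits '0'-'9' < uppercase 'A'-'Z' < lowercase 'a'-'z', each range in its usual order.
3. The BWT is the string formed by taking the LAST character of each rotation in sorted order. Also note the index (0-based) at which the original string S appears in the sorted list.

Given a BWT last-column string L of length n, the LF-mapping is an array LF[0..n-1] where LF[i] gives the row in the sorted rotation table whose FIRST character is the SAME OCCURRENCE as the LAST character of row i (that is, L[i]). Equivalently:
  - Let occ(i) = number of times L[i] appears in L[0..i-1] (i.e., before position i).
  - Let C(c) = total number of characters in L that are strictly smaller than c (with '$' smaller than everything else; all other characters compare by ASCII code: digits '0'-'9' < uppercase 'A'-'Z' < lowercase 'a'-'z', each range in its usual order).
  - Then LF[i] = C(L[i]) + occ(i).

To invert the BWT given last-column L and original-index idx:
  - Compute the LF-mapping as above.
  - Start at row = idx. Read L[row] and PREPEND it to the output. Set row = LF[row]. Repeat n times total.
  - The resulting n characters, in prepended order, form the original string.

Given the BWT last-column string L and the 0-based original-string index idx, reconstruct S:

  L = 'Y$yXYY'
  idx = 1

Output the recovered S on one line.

Answer: XYYyY$

Derivation:
LF mapping: 2 0 5 1 3 4
Walk LF starting at row 1, prepending L[row]:
  step 1: row=1, L[1]='$', prepend. Next row=LF[1]=0
  step 2: row=0, L[0]='Y', prepend. Next row=LF[0]=2
  step 3: row=2, L[2]='y', prepend. Next row=LF[2]=5
  step 4: row=5, L[5]='Y', prepend. Next row=LF[5]=4
  step 5: row=4, L[4]='Y', prepend. Next row=LF[4]=3
  step 6: row=3, L[3]='X', prepend. Next row=LF[3]=1
Reversed output: XYYyY$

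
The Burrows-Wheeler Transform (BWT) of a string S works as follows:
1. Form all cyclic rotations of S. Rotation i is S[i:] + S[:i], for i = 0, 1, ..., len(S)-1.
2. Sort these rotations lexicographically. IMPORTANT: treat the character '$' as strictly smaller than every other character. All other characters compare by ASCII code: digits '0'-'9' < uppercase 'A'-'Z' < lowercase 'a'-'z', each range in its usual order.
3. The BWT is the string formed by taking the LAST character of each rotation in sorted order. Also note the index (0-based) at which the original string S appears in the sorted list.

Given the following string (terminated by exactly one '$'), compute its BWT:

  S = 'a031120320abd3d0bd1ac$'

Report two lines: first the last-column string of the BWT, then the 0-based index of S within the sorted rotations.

Answer: ca22d31d1300d$010aa3bb
13

Derivation:
All 22 rotations (rotation i = S[i:]+S[:i]):
  rot[0] = a031120320abd3d0bd1ac$
  rot[1] = 031120320abd3d0bd1ac$a
  rot[2] = 31120320abd3d0bd1ac$a0
  rot[3] = 1120320abd3d0bd1ac$a03
  rot[4] = 120320abd3d0bd1ac$a031
  rot[5] = 20320abd3d0bd1ac$a0311
  rot[6] = 0320abd3d0bd1ac$a03112
  rot[7] = 320abd3d0bd1ac$a031120
  rot[8] = 20abd3d0bd1ac$a0311203
  rot[9] = 0abd3d0bd1ac$a03112032
  rot[10] = abd3d0bd1ac$a031120320
  rot[11] = bd3d0bd1ac$a031120320a
  rot[12] = d3d0bd1ac$a031120320ab
  rot[13] = 3d0bd1ac$a031120320abd
  rot[14] = d0bd1ac$a031120320abd3
  rot[15] = 0bd1ac$a031120320abd3d
  rot[16] = bd1ac$a031120320abd3d0
  rot[17] = d1ac$a031120320abd3d0b
  rot[18] = 1ac$a031120320abd3d0bd
  rot[19] = ac$a031120320abd3d0bd1
  rot[20] = c$a031120320abd3d0bd1a
  rot[21] = $a031120320abd3d0bd1ac
Sorted (with $ < everything):
  sorted[0] = $a031120320abd3d0bd1ac  (last char: 'c')
  sorted[1] = 031120320abd3d0bd1ac$a  (last char: 'a')
  sorted[2] = 0320abd3d0bd1ac$a03112  (last char: '2')
  sorted[3] = 0abd3d0bd1ac$a03112032  (last char: '2')
  sorted[4] = 0bd1ac$a031120320abd3d  (last char: 'd')
  sorted[5] = 1120320abd3d0bd1ac$a03  (last char: '3')
  sorted[6] = 120320abd3d0bd1ac$a031  (last char: '1')
  sorted[7] = 1ac$a031120320abd3d0bd  (last char: 'd')
  sorted[8] = 20320abd3d0bd1ac$a0311  (last char: '1')
  sorted[9] = 20abd3d0bd1ac$a0311203  (last char: '3')
  sorted[10] = 31120320abd3d0bd1ac$a0  (last char: '0')
  sorted[11] = 320abd3d0bd1ac$a031120  (last char: '0')
  sorted[12] = 3d0bd1ac$a031120320abd  (last char: 'd')
  sorted[13] = a031120320abd3d0bd1ac$  (last char: '$')
  sorted[14] = abd3d0bd1ac$a031120320  (last char: '0')
  sorted[15] = ac$a031120320abd3d0bd1  (last char: '1')
  sorted[16] = bd1ac$a031120320abd3d0  (last char: '0')
  sorted[17] = bd3d0bd1ac$a031120320a  (last char: 'a')
  sorted[18] = c$a031120320abd3d0bd1a  (last char: 'a')
  sorted[19] = d0bd1ac$a031120320abd3  (last char: '3')
  sorted[20] = d1ac$a031120320abd3d0b  (last char: 'b')
  sorted[21] = d3d0bd1ac$a031120320ab  (last char: 'b')
Last column: ca22d31d1300d$010aa3bb
Original string S is at sorted index 13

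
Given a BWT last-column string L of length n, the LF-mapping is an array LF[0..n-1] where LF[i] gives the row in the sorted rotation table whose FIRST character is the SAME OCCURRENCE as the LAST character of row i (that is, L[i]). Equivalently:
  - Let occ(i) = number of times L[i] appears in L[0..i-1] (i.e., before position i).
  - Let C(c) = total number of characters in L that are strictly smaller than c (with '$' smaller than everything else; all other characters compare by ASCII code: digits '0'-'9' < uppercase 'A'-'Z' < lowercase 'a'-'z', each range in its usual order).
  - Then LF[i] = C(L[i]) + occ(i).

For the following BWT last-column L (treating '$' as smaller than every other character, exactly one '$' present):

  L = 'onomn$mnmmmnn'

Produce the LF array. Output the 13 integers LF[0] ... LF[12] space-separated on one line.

Char counts: '$':1, 'm':5, 'n':5, 'o':2
C (first-col start): C('$')=0, C('m')=1, C('n')=6, C('o')=11
L[0]='o': occ=0, LF[0]=C('o')+0=11+0=11
L[1]='n': occ=0, LF[1]=C('n')+0=6+0=6
L[2]='o': occ=1, LF[2]=C('o')+1=11+1=12
L[3]='m': occ=0, LF[3]=C('m')+0=1+0=1
L[4]='n': occ=1, LF[4]=C('n')+1=6+1=7
L[5]='$': occ=0, LF[5]=C('$')+0=0+0=0
L[6]='m': occ=1, LF[6]=C('m')+1=1+1=2
L[7]='n': occ=2, LF[7]=C('n')+2=6+2=8
L[8]='m': occ=2, LF[8]=C('m')+2=1+2=3
L[9]='m': occ=3, LF[9]=C('m')+3=1+3=4
L[10]='m': occ=4, LF[10]=C('m')+4=1+4=5
L[11]='n': occ=3, LF[11]=C('n')+3=6+3=9
L[12]='n': occ=4, LF[12]=C('n')+4=6+4=10

Answer: 11 6 12 1 7 0 2 8 3 4 5 9 10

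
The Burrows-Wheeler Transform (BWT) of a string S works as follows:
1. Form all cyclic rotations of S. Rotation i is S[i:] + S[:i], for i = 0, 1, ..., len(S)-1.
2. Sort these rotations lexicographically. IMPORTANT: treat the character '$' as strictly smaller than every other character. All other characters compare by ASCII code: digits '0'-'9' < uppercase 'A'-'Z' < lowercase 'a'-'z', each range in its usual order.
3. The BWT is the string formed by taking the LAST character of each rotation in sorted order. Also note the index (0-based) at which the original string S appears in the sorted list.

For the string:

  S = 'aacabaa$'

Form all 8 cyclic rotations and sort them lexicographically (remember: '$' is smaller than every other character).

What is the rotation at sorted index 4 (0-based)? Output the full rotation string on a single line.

All 8 rotations (rotation i = S[i:]+S[:i]):
  rot[0] = aacabaa$
  rot[1] = acabaa$a
  rot[2] = cabaa$aa
  rot[3] = abaa$aac
  rot[4] = baa$aaca
  rot[5] = aa$aacab
  rot[6] = a$aacaba
  rot[7] = $aacabaa
Sorted (with $ < everything):
  sorted[0] = $aacabaa
  sorted[1] = a$aacaba
  sorted[2] = aa$aacab
  sorted[3] = aacabaa$
  sorted[4] = abaa$aac
  sorted[5] = acabaa$a
  sorted[6] = baa$aaca
  sorted[7] = cabaa$aa
sorted[4] = abaa$aac

Answer: abaa$aac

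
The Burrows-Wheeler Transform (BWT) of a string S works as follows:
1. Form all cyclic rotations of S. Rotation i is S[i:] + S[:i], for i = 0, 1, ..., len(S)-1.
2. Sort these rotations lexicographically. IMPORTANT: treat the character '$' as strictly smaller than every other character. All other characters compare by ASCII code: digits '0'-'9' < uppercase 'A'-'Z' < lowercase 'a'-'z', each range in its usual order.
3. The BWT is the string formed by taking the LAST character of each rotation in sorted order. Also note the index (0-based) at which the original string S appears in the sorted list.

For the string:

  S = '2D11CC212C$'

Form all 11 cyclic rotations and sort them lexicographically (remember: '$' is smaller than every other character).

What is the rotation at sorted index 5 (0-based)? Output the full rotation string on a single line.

Answer: 2C$2D11CC21

Derivation:
All 11 rotations (rotation i = S[i:]+S[:i]):
  rot[0] = 2D11CC212C$
  rot[1] = D11CC212C$2
  rot[2] = 11CC212C$2D
  rot[3] = 1CC212C$2D1
  rot[4] = CC212C$2D11
  rot[5] = C212C$2D11C
  rot[6] = 212C$2D11CC
  rot[7] = 12C$2D11CC2
  rot[8] = 2C$2D11CC21
  rot[9] = C$2D11CC212
  rot[10] = $2D11CC212C
Sorted (with $ < everything):
  sorted[0] = $2D11CC212C
  sorted[1] = 11CC212C$2D
  sorted[2] = 12C$2D11CC2
  sorted[3] = 1CC212C$2D1
  sorted[4] = 212C$2D11CC
  sorted[5] = 2C$2D11CC21
  sorted[6] = 2D11CC212C$
  sorted[7] = C$2D11CC212
  sorted[8] = C212C$2D11C
  sorted[9] = CC212C$2D11
  sorted[10] = D11CC212C$2
sorted[5] = 2C$2D11CC21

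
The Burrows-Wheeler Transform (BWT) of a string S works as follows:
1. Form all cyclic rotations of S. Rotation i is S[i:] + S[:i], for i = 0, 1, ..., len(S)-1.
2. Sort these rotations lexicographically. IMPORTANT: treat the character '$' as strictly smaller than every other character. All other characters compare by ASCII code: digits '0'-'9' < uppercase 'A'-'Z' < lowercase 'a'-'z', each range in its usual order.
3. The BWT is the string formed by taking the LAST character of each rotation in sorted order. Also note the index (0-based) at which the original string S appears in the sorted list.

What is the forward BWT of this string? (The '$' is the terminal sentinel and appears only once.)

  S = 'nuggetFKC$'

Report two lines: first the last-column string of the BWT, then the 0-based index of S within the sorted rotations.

All 10 rotations (rotation i = S[i:]+S[:i]):
  rot[0] = nuggetFKC$
  rot[1] = uggetFKC$n
  rot[2] = ggetFKC$nu
  rot[3] = getFKC$nug
  rot[4] = etFKC$nugg
  rot[5] = tFKC$nugge
  rot[6] = FKC$nugget
  rot[7] = KC$nuggetF
  rot[8] = C$nuggetFK
  rot[9] = $nuggetFKC
Sorted (with $ < everything):
  sorted[0] = $nuggetFKC  (last char: 'C')
  sorted[1] = C$nuggetFK  (last char: 'K')
  sorted[2] = FKC$nugget  (last char: 't')
  sorted[3] = KC$nuggetF  (last char: 'F')
  sorted[4] = etFKC$nugg  (last char: 'g')
  sorted[5] = getFKC$nug  (last char: 'g')
  sorted[6] = ggetFKC$nu  (last char: 'u')
  sorted[7] = nuggetFKC$  (last char: '$')
  sorted[8] = tFKC$nugge  (last char: 'e')
  sorted[9] = uggetFKC$n  (last char: 'n')
Last column: CKtFggu$en
Original string S is at sorted index 7

Answer: CKtFggu$en
7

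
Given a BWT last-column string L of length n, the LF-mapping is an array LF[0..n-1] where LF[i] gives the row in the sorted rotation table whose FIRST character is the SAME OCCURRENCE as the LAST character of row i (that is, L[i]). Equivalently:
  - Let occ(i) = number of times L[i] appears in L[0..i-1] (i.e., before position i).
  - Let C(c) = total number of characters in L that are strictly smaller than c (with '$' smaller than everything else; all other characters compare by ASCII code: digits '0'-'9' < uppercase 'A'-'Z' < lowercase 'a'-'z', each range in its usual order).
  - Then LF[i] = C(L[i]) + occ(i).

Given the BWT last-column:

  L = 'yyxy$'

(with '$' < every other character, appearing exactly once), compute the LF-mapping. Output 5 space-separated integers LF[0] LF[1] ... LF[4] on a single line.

Answer: 2 3 1 4 0

Derivation:
Char counts: '$':1, 'x':1, 'y':3
C (first-col start): C('$')=0, C('x')=1, C('y')=2
L[0]='y': occ=0, LF[0]=C('y')+0=2+0=2
L[1]='y': occ=1, LF[1]=C('y')+1=2+1=3
L[2]='x': occ=0, LF[2]=C('x')+0=1+0=1
L[3]='y': occ=2, LF[3]=C('y')+2=2+2=4
L[4]='$': occ=0, LF[4]=C('$')+0=0+0=0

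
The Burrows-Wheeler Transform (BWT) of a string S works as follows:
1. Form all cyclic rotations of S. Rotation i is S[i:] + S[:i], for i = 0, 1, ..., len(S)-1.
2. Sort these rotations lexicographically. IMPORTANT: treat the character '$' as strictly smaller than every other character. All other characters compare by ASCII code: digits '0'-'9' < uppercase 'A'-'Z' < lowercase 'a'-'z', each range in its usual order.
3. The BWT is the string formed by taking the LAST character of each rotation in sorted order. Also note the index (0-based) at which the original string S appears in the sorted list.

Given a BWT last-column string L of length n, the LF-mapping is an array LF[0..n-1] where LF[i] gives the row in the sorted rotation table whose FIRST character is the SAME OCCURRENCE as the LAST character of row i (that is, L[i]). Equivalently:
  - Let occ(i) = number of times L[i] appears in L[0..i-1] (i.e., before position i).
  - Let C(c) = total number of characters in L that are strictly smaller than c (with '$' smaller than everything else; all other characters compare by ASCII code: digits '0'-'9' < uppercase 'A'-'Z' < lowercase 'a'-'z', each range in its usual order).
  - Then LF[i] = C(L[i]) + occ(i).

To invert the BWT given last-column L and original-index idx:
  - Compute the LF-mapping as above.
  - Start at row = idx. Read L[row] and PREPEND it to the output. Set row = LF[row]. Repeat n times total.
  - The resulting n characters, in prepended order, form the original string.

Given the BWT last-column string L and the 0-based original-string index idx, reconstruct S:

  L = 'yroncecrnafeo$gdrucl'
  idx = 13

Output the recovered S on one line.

LF mapping: 19 15 13 11 2 6 3 16 12 1 8 7 14 0 9 5 17 18 4 10
Walk LF starting at row 13, prepending L[row]:
  step 1: row=13, L[13]='$', prepend. Next row=LF[13]=0
  step 2: row=0, L[0]='y', prepend. Next row=LF[0]=19
  step 3: row=19, L[19]='l', prepend. Next row=LF[19]=10
  step 4: row=10, L[10]='f', prepend. Next row=LF[10]=8
  step 5: row=8, L[8]='n', prepend. Next row=LF[8]=12
  step 6: row=12, L[12]='o', prepend. Next row=LF[12]=14
  step 7: row=14, L[14]='g', prepend. Next row=LF[14]=9
  step 8: row=9, L[9]='a', prepend. Next row=LF[9]=1
  step 9: row=1, L[1]='r', prepend. Next row=LF[1]=15
  step 10: row=15, L[15]='d', prepend. Next row=LF[15]=5
  step 11: row=5, L[5]='e', prepend. Next row=LF[5]=6
  step 12: row=6, L[6]='c', prepend. Next row=LF[6]=3
  step 13: row=3, L[3]='n', prepend. Next row=LF[3]=11
  step 14: row=11, L[11]='e', prepend. Next row=LF[11]=7
  step 15: row=7, L[7]='r', prepend. Next row=LF[7]=16
  step 16: row=16, L[16]='r', prepend. Next row=LF[16]=17
  step 17: row=17, L[17]='u', prepend. Next row=LF[17]=18
  step 18: row=18, L[18]='c', prepend. Next row=LF[18]=4
  step 19: row=4, L[4]='c', prepend. Next row=LF[4]=2
  step 20: row=2, L[2]='o', prepend. Next row=LF[2]=13
Reversed output: occurrencedragonfly$

Answer: occurrencedragonfly$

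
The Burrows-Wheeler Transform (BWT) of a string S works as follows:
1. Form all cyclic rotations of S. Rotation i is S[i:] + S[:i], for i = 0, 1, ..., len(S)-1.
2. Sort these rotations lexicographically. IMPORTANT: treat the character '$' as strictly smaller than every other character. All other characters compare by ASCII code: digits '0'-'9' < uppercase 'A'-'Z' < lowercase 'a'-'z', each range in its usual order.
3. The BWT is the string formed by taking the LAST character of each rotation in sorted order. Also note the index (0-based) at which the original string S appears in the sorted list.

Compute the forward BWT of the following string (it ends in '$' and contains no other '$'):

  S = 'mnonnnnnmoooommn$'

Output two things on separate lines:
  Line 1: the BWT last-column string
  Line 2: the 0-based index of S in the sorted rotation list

All 17 rotations (rotation i = S[i:]+S[:i]):
  rot[0] = mnonnnnnmoooommn$
  rot[1] = nonnnnnmoooommn$m
  rot[2] = onnnnnmoooommn$mn
  rot[3] = nnnnnmoooommn$mno
  rot[4] = nnnnmoooommn$mnon
  rot[5] = nnnmoooommn$mnonn
  rot[6] = nnmoooommn$mnonnn
  rot[7] = nmoooommn$mnonnnn
  rot[8] = moooommn$mnonnnnn
  rot[9] = oooommn$mnonnnnnm
  rot[10] = ooommn$mnonnnnnmo
  rot[11] = oommn$mnonnnnnmoo
  rot[12] = ommn$mnonnnnnmooo
  rot[13] = mmn$mnonnnnnmoooo
  rot[14] = mn$mnonnnnnmoooom
  rot[15] = n$mnonnnnnmoooomm
  rot[16] = $mnonnnnnmoooommn
Sorted (with $ < everything):
  sorted[0] = $mnonnnnnmoooommn  (last char: 'n')
  sorted[1] = mmn$mnonnnnnmoooo  (last char: 'o')
  sorted[2] = mn$mnonnnnnmoooom  (last char: 'm')
  sorted[3] = mnonnnnnmoooommn$  (last char: '$')
  sorted[4] = moooommn$mnonnnnn  (last char: 'n')
  sorted[5] = n$mnonnnnnmoooomm  (last char: 'm')
  sorted[6] = nmoooommn$mnonnnn  (last char: 'n')
  sorted[7] = nnmoooommn$mnonnn  (last char: 'n')
  sorted[8] = nnnmoooommn$mnonn  (last char: 'n')
  sorted[9] = nnnnmoooommn$mnon  (last char: 'n')
  sorted[10] = nnnnnmoooommn$mno  (last char: 'o')
  sorted[11] = nonnnnnmoooommn$m  (last char: 'm')
  sorted[12] = ommn$mnonnnnnmooo  (last char: 'o')
  sorted[13] = onnnnnmoooommn$mn  (last char: 'n')
  sorted[14] = oommn$mnonnnnnmoo  (last char: 'o')
  sorted[15] = ooommn$mnonnnnnmo  (last char: 'o')
  sorted[16] = oooommn$mnonnnnnm  (last char: 'm')
Last column: nom$nmnnnnomonoom
Original string S is at sorted index 3

Answer: nom$nmnnnnomonoom
3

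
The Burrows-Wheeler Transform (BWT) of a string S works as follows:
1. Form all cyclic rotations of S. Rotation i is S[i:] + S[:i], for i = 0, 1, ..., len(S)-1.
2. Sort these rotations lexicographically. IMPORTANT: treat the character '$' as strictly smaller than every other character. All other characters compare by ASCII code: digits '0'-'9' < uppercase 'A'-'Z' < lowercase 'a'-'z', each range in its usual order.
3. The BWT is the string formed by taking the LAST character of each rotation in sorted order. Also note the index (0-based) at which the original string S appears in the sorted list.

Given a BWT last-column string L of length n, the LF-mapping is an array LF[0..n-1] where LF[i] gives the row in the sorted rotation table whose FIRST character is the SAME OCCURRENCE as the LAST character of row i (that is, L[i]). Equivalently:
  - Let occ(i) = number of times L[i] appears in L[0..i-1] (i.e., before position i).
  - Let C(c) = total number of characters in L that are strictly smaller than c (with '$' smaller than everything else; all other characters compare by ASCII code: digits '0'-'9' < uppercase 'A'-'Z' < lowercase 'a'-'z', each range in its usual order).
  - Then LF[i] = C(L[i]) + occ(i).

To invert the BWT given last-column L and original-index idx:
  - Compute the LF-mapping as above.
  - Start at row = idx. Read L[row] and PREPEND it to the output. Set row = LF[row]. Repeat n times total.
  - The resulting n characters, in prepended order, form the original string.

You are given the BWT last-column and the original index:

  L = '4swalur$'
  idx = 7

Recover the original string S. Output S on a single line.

LF mapping: 1 5 7 2 3 6 4 0
Walk LF starting at row 7, prepending L[row]:
  step 1: row=7, L[7]='$', prepend. Next row=LF[7]=0
  step 2: row=0, L[0]='4', prepend. Next row=LF[0]=1
  step 3: row=1, L[1]='s', prepend. Next row=LF[1]=5
  step 4: row=5, L[5]='u', prepend. Next row=LF[5]=6
  step 5: row=6, L[6]='r', prepend. Next row=LF[6]=4
  step 6: row=4, L[4]='l', prepend. Next row=LF[4]=3
  step 7: row=3, L[3]='a', prepend. Next row=LF[3]=2
  step 8: row=2, L[2]='w', prepend. Next row=LF[2]=7
Reversed output: walrus4$

Answer: walrus4$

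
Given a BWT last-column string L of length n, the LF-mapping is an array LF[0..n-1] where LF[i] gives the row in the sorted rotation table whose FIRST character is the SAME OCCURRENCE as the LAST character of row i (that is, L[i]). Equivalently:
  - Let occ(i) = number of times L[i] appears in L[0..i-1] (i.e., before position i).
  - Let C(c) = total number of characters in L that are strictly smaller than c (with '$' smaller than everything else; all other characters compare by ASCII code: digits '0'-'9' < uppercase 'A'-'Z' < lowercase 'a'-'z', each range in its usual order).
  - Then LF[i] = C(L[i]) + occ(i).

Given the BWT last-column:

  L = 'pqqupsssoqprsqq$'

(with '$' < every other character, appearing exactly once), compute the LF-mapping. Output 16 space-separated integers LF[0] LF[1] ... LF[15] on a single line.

Char counts: '$':1, 'o':1, 'p':3, 'q':5, 'r':1, 's':4, 'u':1
C (first-col start): C('$')=0, C('o')=1, C('p')=2, C('q')=5, C('r')=10, C('s')=11, C('u')=15
L[0]='p': occ=0, LF[0]=C('p')+0=2+0=2
L[1]='q': occ=0, LF[1]=C('q')+0=5+0=5
L[2]='q': occ=1, LF[2]=C('q')+1=5+1=6
L[3]='u': occ=0, LF[3]=C('u')+0=15+0=15
L[4]='p': occ=1, LF[4]=C('p')+1=2+1=3
L[5]='s': occ=0, LF[5]=C('s')+0=11+0=11
L[6]='s': occ=1, LF[6]=C('s')+1=11+1=12
L[7]='s': occ=2, LF[7]=C('s')+2=11+2=13
L[8]='o': occ=0, LF[8]=C('o')+0=1+0=1
L[9]='q': occ=2, LF[9]=C('q')+2=5+2=7
L[10]='p': occ=2, LF[10]=C('p')+2=2+2=4
L[11]='r': occ=0, LF[11]=C('r')+0=10+0=10
L[12]='s': occ=3, LF[12]=C('s')+3=11+3=14
L[13]='q': occ=3, LF[13]=C('q')+3=5+3=8
L[14]='q': occ=4, LF[14]=C('q')+4=5+4=9
L[15]='$': occ=0, LF[15]=C('$')+0=0+0=0

Answer: 2 5 6 15 3 11 12 13 1 7 4 10 14 8 9 0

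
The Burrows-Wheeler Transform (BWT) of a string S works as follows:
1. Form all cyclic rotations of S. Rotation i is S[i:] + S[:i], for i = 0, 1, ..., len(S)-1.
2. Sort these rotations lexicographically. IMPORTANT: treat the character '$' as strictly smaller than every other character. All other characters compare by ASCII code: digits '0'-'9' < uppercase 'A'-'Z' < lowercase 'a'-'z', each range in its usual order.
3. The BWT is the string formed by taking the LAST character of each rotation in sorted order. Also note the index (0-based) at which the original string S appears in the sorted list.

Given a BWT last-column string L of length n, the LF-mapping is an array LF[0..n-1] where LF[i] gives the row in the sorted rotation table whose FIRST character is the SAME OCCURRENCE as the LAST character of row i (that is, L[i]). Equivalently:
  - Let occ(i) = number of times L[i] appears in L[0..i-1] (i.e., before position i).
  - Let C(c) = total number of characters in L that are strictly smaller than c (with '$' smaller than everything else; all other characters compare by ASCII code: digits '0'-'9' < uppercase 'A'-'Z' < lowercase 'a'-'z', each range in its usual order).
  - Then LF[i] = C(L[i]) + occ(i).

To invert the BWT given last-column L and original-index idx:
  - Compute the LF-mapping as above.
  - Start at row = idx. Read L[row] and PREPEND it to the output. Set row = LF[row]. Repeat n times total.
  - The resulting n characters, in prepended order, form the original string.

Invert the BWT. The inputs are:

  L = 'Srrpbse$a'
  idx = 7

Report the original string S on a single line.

Answer: raspberS$

Derivation:
LF mapping: 1 6 7 5 3 8 4 0 2
Walk LF starting at row 7, prepending L[row]:
  step 1: row=7, L[7]='$', prepend. Next row=LF[7]=0
  step 2: row=0, L[0]='S', prepend. Next row=LF[0]=1
  step 3: row=1, L[1]='r', prepend. Next row=LF[1]=6
  step 4: row=6, L[6]='e', prepend. Next row=LF[6]=4
  step 5: row=4, L[4]='b', prepend. Next row=LF[4]=3
  step 6: row=3, L[3]='p', prepend. Next row=LF[3]=5
  step 7: row=5, L[5]='s', prepend. Next row=LF[5]=8
  step 8: row=8, L[8]='a', prepend. Next row=LF[8]=2
  step 9: row=2, L[2]='r', prepend. Next row=LF[2]=7
Reversed output: raspberS$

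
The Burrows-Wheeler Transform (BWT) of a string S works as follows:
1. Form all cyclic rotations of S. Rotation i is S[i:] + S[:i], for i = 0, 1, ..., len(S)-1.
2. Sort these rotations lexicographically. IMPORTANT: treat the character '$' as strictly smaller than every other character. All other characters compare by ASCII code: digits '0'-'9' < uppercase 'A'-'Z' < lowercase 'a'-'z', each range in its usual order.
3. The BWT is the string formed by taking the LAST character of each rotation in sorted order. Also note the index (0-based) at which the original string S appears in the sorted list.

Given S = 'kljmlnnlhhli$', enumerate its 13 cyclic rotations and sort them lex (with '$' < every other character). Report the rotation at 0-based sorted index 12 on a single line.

All 13 rotations (rotation i = S[i:]+S[:i]):
  rot[0] = kljmlnnlhhli$
  rot[1] = ljmlnnlhhli$k
  rot[2] = jmlnnlhhli$kl
  rot[3] = mlnnlhhli$klj
  rot[4] = lnnlhhli$kljm
  rot[5] = nnlhhli$kljml
  rot[6] = nlhhli$kljmln
  rot[7] = lhhli$kljmlnn
  rot[8] = hhli$kljmlnnl
  rot[9] = hli$kljmlnnlh
  rot[10] = li$kljmlnnlhh
  rot[11] = i$kljmlnnlhhl
  rot[12] = $kljmlnnlhhli
Sorted (with $ < everything):
  sorted[0] = $kljmlnnlhhli
  sorted[1] = hhli$kljmlnnl
  sorted[2] = hli$kljmlnnlh
  sorted[3] = i$kljmlnnlhhl
  sorted[4] = jmlnnlhhli$kl
  sorted[5] = kljmlnnlhhli$
  sorted[6] = lhhli$kljmlnn
  sorted[7] = li$kljmlnnlhh
  sorted[8] = ljmlnnlhhli$k
  sorted[9] = lnnlhhli$kljm
  sorted[10] = mlnnlhhli$klj
  sorted[11] = nlhhli$kljmln
  sorted[12] = nnlhhli$kljml
sorted[12] = nnlhhli$kljml

Answer: nnlhhli$kljml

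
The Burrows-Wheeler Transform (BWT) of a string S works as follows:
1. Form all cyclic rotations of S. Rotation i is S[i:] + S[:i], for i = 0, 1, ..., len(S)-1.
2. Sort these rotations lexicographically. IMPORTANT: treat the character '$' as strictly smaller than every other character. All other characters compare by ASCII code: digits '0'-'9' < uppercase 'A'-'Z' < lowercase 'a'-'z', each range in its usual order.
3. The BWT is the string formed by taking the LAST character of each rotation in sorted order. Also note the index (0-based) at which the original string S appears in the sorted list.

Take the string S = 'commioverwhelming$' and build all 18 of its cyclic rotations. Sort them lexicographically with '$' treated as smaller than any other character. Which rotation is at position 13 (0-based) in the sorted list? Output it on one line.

Answer: ommioverwhelming$c

Derivation:
All 18 rotations (rotation i = S[i:]+S[:i]):
  rot[0] = commioverwhelming$
  rot[1] = ommioverwhelming$c
  rot[2] = mmioverwhelming$co
  rot[3] = mioverwhelming$com
  rot[4] = ioverwhelming$comm
  rot[5] = overwhelming$commi
  rot[6] = verwhelming$commio
  rot[7] = erwhelming$commiov
  rot[8] = rwhelming$commiove
  rot[9] = whelming$commiover
  rot[10] = helming$commioverw
  rot[11] = elming$commioverwh
  rot[12] = lming$commioverwhe
  rot[13] = ming$commioverwhel
  rot[14] = ing$commioverwhelm
  rot[15] = ng$commioverwhelmi
  rot[16] = g$commioverwhelmin
  rot[17] = $commioverwhelming
Sorted (with $ < everything):
  sorted[0] = $commioverwhelming
  sorted[1] = commioverwhelming$
  sorted[2] = elming$commioverwh
  sorted[3] = erwhelming$commiov
  sorted[4] = g$commioverwhelmin
  sorted[5] = helming$commioverw
  sorted[6] = ing$commioverwhelm
  sorted[7] = ioverwhelming$comm
  sorted[8] = lming$commioverwhe
  sorted[9] = ming$commioverwhel
  sorted[10] = mioverwhelming$com
  sorted[11] = mmioverwhelming$co
  sorted[12] = ng$commioverwhelmi
  sorted[13] = ommioverwhelming$c
  sorted[14] = overwhelming$commi
  sorted[15] = rwhelming$commiove
  sorted[16] = verwhelming$commio
  sorted[17] = whelming$commiover
sorted[13] = ommioverwhelming$c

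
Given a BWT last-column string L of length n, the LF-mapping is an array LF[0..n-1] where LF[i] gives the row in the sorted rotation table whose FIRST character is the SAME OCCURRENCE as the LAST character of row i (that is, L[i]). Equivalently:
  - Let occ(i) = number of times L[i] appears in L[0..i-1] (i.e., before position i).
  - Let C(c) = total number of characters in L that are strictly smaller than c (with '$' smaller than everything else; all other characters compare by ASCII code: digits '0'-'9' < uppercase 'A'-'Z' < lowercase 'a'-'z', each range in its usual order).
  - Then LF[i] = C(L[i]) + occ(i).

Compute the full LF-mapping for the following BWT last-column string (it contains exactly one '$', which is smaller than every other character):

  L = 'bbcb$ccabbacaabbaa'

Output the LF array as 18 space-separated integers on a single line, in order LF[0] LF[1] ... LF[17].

Char counts: '$':1, 'a':6, 'b':7, 'c':4
C (first-col start): C('$')=0, C('a')=1, C('b')=7, C('c')=14
L[0]='b': occ=0, LF[0]=C('b')+0=7+0=7
L[1]='b': occ=1, LF[1]=C('b')+1=7+1=8
L[2]='c': occ=0, LF[2]=C('c')+0=14+0=14
L[3]='b': occ=2, LF[3]=C('b')+2=7+2=9
L[4]='$': occ=0, LF[4]=C('$')+0=0+0=0
L[5]='c': occ=1, LF[5]=C('c')+1=14+1=15
L[6]='c': occ=2, LF[6]=C('c')+2=14+2=16
L[7]='a': occ=0, LF[7]=C('a')+0=1+0=1
L[8]='b': occ=3, LF[8]=C('b')+3=7+3=10
L[9]='b': occ=4, LF[9]=C('b')+4=7+4=11
L[10]='a': occ=1, LF[10]=C('a')+1=1+1=2
L[11]='c': occ=3, LF[11]=C('c')+3=14+3=17
L[12]='a': occ=2, LF[12]=C('a')+2=1+2=3
L[13]='a': occ=3, LF[13]=C('a')+3=1+3=4
L[14]='b': occ=5, LF[14]=C('b')+5=7+5=12
L[15]='b': occ=6, LF[15]=C('b')+6=7+6=13
L[16]='a': occ=4, LF[16]=C('a')+4=1+4=5
L[17]='a': occ=5, LF[17]=C('a')+5=1+5=6

Answer: 7 8 14 9 0 15 16 1 10 11 2 17 3 4 12 13 5 6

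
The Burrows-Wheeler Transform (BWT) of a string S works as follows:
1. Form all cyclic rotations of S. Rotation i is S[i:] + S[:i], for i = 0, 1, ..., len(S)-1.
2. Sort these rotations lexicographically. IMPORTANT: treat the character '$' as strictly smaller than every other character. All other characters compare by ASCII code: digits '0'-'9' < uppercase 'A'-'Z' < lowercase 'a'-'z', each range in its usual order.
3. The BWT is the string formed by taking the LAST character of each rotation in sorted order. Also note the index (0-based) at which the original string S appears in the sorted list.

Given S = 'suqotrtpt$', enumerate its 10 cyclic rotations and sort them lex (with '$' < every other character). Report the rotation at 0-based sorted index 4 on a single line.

All 10 rotations (rotation i = S[i:]+S[:i]):
  rot[0] = suqotrtpt$
  rot[1] = uqotrtpt$s
  rot[2] = qotrtpt$su
  rot[3] = otrtpt$suq
  rot[4] = trtpt$suqo
  rot[5] = rtpt$suqot
  rot[6] = tpt$suqotr
  rot[7] = pt$suqotrt
  rot[8] = t$suqotrtp
  rot[9] = $suqotrtpt
Sorted (with $ < everything):
  sorted[0] = $suqotrtpt
  sorted[1] = otrtpt$suq
  sorted[2] = pt$suqotrt
  sorted[3] = qotrtpt$su
  sorted[4] = rtpt$suqot
  sorted[5] = suqotrtpt$
  sorted[6] = t$suqotrtp
  sorted[7] = tpt$suqotr
  sorted[8] = trtpt$suqo
  sorted[9] = uqotrtpt$s
sorted[4] = rtpt$suqot

Answer: rtpt$suqot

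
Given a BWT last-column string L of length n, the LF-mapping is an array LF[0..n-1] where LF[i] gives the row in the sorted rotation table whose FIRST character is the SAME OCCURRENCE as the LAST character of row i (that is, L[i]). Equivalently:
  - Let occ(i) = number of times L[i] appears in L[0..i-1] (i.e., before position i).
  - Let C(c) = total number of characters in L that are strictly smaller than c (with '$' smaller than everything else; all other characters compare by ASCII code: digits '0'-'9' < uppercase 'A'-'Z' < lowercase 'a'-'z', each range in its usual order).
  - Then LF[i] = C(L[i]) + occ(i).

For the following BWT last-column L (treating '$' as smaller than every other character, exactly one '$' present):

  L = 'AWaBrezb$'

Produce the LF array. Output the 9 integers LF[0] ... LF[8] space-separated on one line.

Answer: 1 3 4 2 7 6 8 5 0

Derivation:
Char counts: '$':1, 'A':1, 'B':1, 'W':1, 'a':1, 'b':1, 'e':1, 'r':1, 'z':1
C (first-col start): C('$')=0, C('A')=1, C('B')=2, C('W')=3, C('a')=4, C('b')=5, C('e')=6, C('r')=7, C('z')=8
L[0]='A': occ=0, LF[0]=C('A')+0=1+0=1
L[1]='W': occ=0, LF[1]=C('W')+0=3+0=3
L[2]='a': occ=0, LF[2]=C('a')+0=4+0=4
L[3]='B': occ=0, LF[3]=C('B')+0=2+0=2
L[4]='r': occ=0, LF[4]=C('r')+0=7+0=7
L[5]='e': occ=0, LF[5]=C('e')+0=6+0=6
L[6]='z': occ=0, LF[6]=C('z')+0=8+0=8
L[7]='b': occ=0, LF[7]=C('b')+0=5+0=5
L[8]='$': occ=0, LF[8]=C('$')+0=0+0=0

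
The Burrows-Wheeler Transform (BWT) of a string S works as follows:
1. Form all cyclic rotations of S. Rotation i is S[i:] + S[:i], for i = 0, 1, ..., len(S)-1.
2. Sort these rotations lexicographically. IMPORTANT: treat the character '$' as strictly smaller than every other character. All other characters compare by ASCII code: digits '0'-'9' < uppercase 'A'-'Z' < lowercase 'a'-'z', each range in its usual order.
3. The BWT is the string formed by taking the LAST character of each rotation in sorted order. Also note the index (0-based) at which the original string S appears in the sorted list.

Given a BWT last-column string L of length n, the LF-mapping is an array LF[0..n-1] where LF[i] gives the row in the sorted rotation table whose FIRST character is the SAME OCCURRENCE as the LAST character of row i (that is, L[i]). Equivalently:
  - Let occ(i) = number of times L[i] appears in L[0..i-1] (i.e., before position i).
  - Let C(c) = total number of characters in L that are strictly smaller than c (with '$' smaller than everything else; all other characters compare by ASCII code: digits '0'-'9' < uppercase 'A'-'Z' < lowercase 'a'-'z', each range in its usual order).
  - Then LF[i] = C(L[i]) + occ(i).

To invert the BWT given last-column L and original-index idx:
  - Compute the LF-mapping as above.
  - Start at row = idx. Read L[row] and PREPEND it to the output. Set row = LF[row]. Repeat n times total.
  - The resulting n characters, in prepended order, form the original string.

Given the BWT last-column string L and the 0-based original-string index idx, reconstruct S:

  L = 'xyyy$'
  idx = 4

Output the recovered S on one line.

LF mapping: 1 2 3 4 0
Walk LF starting at row 4, prepending L[row]:
  step 1: row=4, L[4]='$', prepend. Next row=LF[4]=0
  step 2: row=0, L[0]='x', prepend. Next row=LF[0]=1
  step 3: row=1, L[1]='y', prepend. Next row=LF[1]=2
  step 4: row=2, L[2]='y', prepend. Next row=LF[2]=3
  step 5: row=3, L[3]='y', prepend. Next row=LF[3]=4
Reversed output: yyyx$

Answer: yyyx$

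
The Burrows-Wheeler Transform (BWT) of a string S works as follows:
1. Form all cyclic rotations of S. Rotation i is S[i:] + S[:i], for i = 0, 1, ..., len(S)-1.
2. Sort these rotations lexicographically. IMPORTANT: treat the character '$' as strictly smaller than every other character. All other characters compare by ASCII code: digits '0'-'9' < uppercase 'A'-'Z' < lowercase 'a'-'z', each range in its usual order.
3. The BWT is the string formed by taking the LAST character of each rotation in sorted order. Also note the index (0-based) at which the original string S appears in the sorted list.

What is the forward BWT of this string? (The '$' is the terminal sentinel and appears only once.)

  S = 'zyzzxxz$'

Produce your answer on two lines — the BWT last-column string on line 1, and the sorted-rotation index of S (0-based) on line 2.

All 8 rotations (rotation i = S[i:]+S[:i]):
  rot[0] = zyzzxxz$
  rot[1] = yzzxxz$z
  rot[2] = zzxxz$zy
  rot[3] = zxxz$zyz
  rot[4] = xxz$zyzz
  rot[5] = xz$zyzzx
  rot[6] = z$zyzzxx
  rot[7] = $zyzzxxz
Sorted (with $ < everything):
  sorted[0] = $zyzzxxz  (last char: 'z')
  sorted[1] = xxz$zyzz  (last char: 'z')
  sorted[2] = xz$zyzzx  (last char: 'x')
  sorted[3] = yzzxxz$z  (last char: 'z')
  sorted[4] = z$zyzzxx  (last char: 'x')
  sorted[5] = zxxz$zyz  (last char: 'z')
  sorted[6] = zyzzxxz$  (last char: '$')
  sorted[7] = zzxxz$zy  (last char: 'y')
Last column: zzxzxz$y
Original string S is at sorted index 6

Answer: zzxzxz$y
6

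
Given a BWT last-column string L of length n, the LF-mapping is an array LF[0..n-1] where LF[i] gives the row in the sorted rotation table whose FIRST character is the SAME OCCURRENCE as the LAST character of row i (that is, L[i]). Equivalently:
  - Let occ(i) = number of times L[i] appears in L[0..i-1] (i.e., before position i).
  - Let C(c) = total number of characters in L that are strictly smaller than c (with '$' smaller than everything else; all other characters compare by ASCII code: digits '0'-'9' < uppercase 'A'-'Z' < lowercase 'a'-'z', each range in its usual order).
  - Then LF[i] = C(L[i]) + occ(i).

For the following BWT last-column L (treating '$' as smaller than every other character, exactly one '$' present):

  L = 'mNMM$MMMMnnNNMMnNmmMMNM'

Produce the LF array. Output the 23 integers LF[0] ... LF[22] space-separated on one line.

Answer: 17 12 1 2 0 3 4 5 6 20 21 13 14 7 8 22 15 18 19 9 10 16 11

Derivation:
Char counts: '$':1, 'M':11, 'N':5, 'm':3, 'n':3
C (first-col start): C('$')=0, C('M')=1, C('N')=12, C('m')=17, C('n')=20
L[0]='m': occ=0, LF[0]=C('m')+0=17+0=17
L[1]='N': occ=0, LF[1]=C('N')+0=12+0=12
L[2]='M': occ=0, LF[2]=C('M')+0=1+0=1
L[3]='M': occ=1, LF[3]=C('M')+1=1+1=2
L[4]='$': occ=0, LF[4]=C('$')+0=0+0=0
L[5]='M': occ=2, LF[5]=C('M')+2=1+2=3
L[6]='M': occ=3, LF[6]=C('M')+3=1+3=4
L[7]='M': occ=4, LF[7]=C('M')+4=1+4=5
L[8]='M': occ=5, LF[8]=C('M')+5=1+5=6
L[9]='n': occ=0, LF[9]=C('n')+0=20+0=20
L[10]='n': occ=1, LF[10]=C('n')+1=20+1=21
L[11]='N': occ=1, LF[11]=C('N')+1=12+1=13
L[12]='N': occ=2, LF[12]=C('N')+2=12+2=14
L[13]='M': occ=6, LF[13]=C('M')+6=1+6=7
L[14]='M': occ=7, LF[14]=C('M')+7=1+7=8
L[15]='n': occ=2, LF[15]=C('n')+2=20+2=22
L[16]='N': occ=3, LF[16]=C('N')+3=12+3=15
L[17]='m': occ=1, LF[17]=C('m')+1=17+1=18
L[18]='m': occ=2, LF[18]=C('m')+2=17+2=19
L[19]='M': occ=8, LF[19]=C('M')+8=1+8=9
L[20]='M': occ=9, LF[20]=C('M')+9=1+9=10
L[21]='N': occ=4, LF[21]=C('N')+4=12+4=16
L[22]='M': occ=10, LF[22]=C('M')+10=1+10=11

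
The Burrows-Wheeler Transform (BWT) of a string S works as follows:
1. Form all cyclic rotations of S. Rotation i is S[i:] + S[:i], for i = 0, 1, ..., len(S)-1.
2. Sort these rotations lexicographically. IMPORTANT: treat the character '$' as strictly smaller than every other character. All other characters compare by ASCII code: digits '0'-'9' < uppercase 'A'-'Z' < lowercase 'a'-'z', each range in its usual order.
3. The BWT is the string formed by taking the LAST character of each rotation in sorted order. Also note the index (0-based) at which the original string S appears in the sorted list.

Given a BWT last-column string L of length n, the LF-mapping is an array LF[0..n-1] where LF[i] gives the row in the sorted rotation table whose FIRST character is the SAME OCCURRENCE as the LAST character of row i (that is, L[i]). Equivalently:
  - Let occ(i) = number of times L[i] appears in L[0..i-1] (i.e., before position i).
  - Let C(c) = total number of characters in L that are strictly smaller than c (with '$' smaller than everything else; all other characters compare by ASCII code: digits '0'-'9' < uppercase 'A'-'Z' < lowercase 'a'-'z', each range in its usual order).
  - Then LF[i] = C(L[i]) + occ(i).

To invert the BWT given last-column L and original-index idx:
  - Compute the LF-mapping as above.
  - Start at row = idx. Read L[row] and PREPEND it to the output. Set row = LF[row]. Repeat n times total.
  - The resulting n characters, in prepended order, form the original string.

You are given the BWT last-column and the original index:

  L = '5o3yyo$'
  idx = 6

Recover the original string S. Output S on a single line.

LF mapping: 2 3 1 5 6 4 0
Walk LF starting at row 6, prepending L[row]:
  step 1: row=6, L[6]='$', prepend. Next row=LF[6]=0
  step 2: row=0, L[0]='5', prepend. Next row=LF[0]=2
  step 3: row=2, L[2]='3', prepend. Next row=LF[2]=1
  step 4: row=1, L[1]='o', prepend. Next row=LF[1]=3
  step 5: row=3, L[3]='y', prepend. Next row=LF[3]=5
  step 6: row=5, L[5]='o', prepend. Next row=LF[5]=4
  step 7: row=4, L[4]='y', prepend. Next row=LF[4]=6
Reversed output: yoyo35$

Answer: yoyo35$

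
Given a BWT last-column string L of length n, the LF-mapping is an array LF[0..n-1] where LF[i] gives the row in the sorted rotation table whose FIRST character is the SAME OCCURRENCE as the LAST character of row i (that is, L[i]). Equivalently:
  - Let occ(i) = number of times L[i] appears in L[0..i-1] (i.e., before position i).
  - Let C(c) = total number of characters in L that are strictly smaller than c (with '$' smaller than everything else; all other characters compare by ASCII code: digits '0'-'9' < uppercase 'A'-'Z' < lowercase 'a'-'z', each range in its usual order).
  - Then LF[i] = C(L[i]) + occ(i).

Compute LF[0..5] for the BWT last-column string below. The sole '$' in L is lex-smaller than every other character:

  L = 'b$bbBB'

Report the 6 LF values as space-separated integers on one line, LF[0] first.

Answer: 3 0 4 5 1 2

Derivation:
Char counts: '$':1, 'B':2, 'b':3
C (first-col start): C('$')=0, C('B')=1, C('b')=3
L[0]='b': occ=0, LF[0]=C('b')+0=3+0=3
L[1]='$': occ=0, LF[1]=C('$')+0=0+0=0
L[2]='b': occ=1, LF[2]=C('b')+1=3+1=4
L[3]='b': occ=2, LF[3]=C('b')+2=3+2=5
L[4]='B': occ=0, LF[4]=C('B')+0=1+0=1
L[5]='B': occ=1, LF[5]=C('B')+1=1+1=2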